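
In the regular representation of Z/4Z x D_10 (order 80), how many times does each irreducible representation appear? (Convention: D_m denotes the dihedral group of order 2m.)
Each irreducible V_i of dimension d_i appears with multiplicity d_i, i.e. rho_reg = (direct sum over all irreducibles V_i) d_i V_i. The irreducible dimensions for Z/4Z x D_10 are 1, 1, 1, 1, 1, 1, 1, 1, 1, 1, 1, 1, 1, 1, 1, 1, 2, 2, 2, 2, 2, 2, 2, 2, 2, 2, 2, 2, 2, 2, 2, 2: 16 irreducibles of dimension 1, each with multiplicity 1; 16 irreducibles of dimension 2, each with multiplicity 2. Total dimension 16*1*1 + 16*2*2 = 80 = |G|.

Why: General theorem: in the regular representation of a finite group G, each irreducible appears with multiplicity equal to its dimension. Check: dim(rho_reg) = sum d_i^2 = 1 + 1 + 1 + 1 + 1 + 1 + 1 + 1 + 1 + 1 + 1 + 1 + 1 + 1 + 1 + 1 + 4 + 4 + 4 + 4 + 4 + 4 + 4 + 4 + 4 + 4 + 4 + 4 + 4 + 4 + 4 + 4 = 80 = |G|.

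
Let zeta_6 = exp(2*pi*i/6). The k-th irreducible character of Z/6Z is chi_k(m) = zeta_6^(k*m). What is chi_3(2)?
chi_3(2) = zeta_6^6 = 1

chi_3(2) = zeta_6^(3*2) = zeta_6^6. Since zeta_6^6 = 1, this equals zeta_6^0 = exp(2*pi*i*0/6) = 1.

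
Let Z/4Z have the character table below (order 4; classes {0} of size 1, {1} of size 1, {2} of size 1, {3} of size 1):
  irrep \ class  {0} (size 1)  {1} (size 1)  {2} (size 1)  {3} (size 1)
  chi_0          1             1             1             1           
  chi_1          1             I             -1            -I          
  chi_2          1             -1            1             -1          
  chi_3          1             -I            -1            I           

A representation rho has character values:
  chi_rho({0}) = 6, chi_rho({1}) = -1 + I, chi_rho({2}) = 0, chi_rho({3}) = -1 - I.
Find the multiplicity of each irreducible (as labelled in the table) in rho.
Multiplicities: chi_0: 1, chi_1: 2, chi_2: 2, chi_3: 1.

Details: Use <chi_rho, chi> = (1/|G|) sum_C |C| * chi_rho(C) * conj(chi(C)) with |G| = 4 for each irreducible chi in the table:
  <chi_rho, chi_0> = (1/4)[1*(6)*conj(1) + 1*(-1 + I)*conj(1) + 1*(0)*conj(1) + 1*(-1 - I)*conj(1)]
      = (1/4)[(6) + (-1 + I) + (0) + (-1 - I)] = 4/4 = 1
  <chi_rho, chi_1> = (1/4)[1*(6)*conj(1) + 1*(-1 + I)*conj(I) + 1*(0)*conj(-1) + 1*(-1 - I)*conj(-I)]
      = (1/4)[(6) + (1 + I) + (0) + (1 - I)] = 8/4 = 2
  <chi_rho, chi_2> = (1/4)[1*(6)*conj(1) + 1*(-1 + I)*conj(-1) + 1*(0)*conj(1) + 1*(-1 - I)*conj(-1)]
      = (1/4)[(6) + (1 - I) + (0) + (1 + I)] = 8/4 = 2
  <chi_rho, chi_3> = (1/4)[1*(6)*conj(1) + 1*(-1 + I)*conj(-I) + 1*(0)*conj(-1) + 1*(-1 - I)*conj(I)]
      = (1/4)[(6) + (-1 - I) + (0) + (-1 + I)] = 4/4 = 1
(Exp terms are combined using exp(i*s)*conj(exp(i*t)) = exp(i*(s-t)), and sums of them are collapsed using the identity that for every m > 1 the m distinct m-th roots of unity sum to 0, e.g. 1 + exp(2*I*pi/3) + exp(-2*I*pi/3) = 0.)
Dimension check: dim(rho) = sum (mult * dim) = 1*1 + 2*1 + 2*1 + 1*1 = 6 = chi_rho(e) = 6.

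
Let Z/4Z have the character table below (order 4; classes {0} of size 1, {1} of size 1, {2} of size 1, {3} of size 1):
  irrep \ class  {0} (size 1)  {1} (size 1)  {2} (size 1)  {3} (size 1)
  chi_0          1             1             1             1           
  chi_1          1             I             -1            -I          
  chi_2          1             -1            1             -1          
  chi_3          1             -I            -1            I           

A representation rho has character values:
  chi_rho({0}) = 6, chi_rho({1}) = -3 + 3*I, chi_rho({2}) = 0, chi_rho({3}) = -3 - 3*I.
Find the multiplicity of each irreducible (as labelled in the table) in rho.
Multiplicities: chi_0: 0, chi_1: 3, chi_2: 3, chi_3: 0.

Why: Use <chi_rho, chi> = (1/|G|) sum_C |C| * chi_rho(C) * conj(chi(C)) with |G| = 4 for each irreducible chi in the table:
  <chi_rho, chi_0> = (1/4)[1*(6)*conj(1) + 1*(-3 + 3*I)*conj(1) + 1*(0)*conj(1) + 1*(-3 - 3*I)*conj(1)]
      = (1/4)[(6) + (-3 + 3*I) + (0) + (-3 - 3*I)] = 0/4 = 0
  <chi_rho, chi_1> = (1/4)[1*(6)*conj(1) + 1*(-3 + 3*I)*conj(I) + 1*(0)*conj(-1) + 1*(-3 - 3*I)*conj(-I)]
      = (1/4)[(6) + (3 + 3*I) + (0) + (3 - 3*I)] = 12/4 = 3
  <chi_rho, chi_2> = (1/4)[1*(6)*conj(1) + 1*(-3 + 3*I)*conj(-1) + 1*(0)*conj(1) + 1*(-3 - 3*I)*conj(-1)]
      = (1/4)[(6) + (3 - 3*I) + (0) + (3 + 3*I)] = 12/4 = 3
  <chi_rho, chi_3> = (1/4)[1*(6)*conj(1) + 1*(-3 + 3*I)*conj(-I) + 1*(0)*conj(-1) + 1*(-3 - 3*I)*conj(I)]
      = (1/4)[(6) + (-3 - 3*I) + (0) + (-3 + 3*I)] = 0/4 = 0
(Exp terms are combined using exp(i*s)*conj(exp(i*t)) = exp(i*(s-t)), and sums of them are collapsed using the identity that for every m > 1 the m distinct m-th roots of unity sum to 0, e.g. 1 + exp(2*I*pi/3) + exp(-2*I*pi/3) = 0.)
Dimension check: dim(rho) = sum (mult * dim) = 0*1 + 3*1 + 3*1 + 0*1 = 6 = chi_rho(e) = 6.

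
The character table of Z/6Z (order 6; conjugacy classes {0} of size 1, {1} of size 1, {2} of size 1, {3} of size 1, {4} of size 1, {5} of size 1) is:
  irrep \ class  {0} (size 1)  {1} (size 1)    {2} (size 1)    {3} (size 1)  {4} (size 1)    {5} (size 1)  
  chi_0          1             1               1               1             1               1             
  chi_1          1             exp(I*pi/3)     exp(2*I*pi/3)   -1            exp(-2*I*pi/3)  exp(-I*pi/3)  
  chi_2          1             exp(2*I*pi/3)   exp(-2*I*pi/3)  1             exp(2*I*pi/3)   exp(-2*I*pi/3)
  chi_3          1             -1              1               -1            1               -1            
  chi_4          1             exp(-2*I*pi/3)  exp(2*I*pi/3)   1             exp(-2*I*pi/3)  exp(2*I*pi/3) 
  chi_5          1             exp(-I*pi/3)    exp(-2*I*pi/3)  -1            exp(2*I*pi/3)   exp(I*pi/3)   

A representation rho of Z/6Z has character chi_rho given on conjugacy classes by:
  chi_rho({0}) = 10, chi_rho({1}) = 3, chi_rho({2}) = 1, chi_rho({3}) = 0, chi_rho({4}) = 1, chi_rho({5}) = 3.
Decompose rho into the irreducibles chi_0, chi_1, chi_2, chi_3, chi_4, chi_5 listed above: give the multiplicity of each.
Multiplicities: chi_0: 3, chi_1: 2, chi_2: 1, chi_3: 1, chi_4: 1, chi_5: 2.

Solution. Use <chi_rho, chi> = (1/|G|) sum_C |C| * chi_rho(C) * conj(chi(C)) with |G| = 6 for each irreducible chi in the table:
  <chi_rho, chi_0> = (1/6)[1*(10)*conj(1) + 1*(3)*conj(1) + 1*(1)*conj(1) + 1*(0)*conj(1) + 1*(1)*conj(1) + 1*(3)*conj(1)]
      = (1/6)[(10) + (3) + (1) + (0) + (1) + (3)] = 18/6 = 3
  <chi_rho, chi_1> = (1/6)[1*(10)*conj(1) + 1*(3)*conj(exp(I*pi/3)) + 1*(1)*conj(exp(2*I*pi/3)) + 1*(0)*conj(-1) + 1*(1)*conj(exp(-2*I*pi/3)) + 1*(3)*conj(exp(-I*pi/3))]
      = (1/6)[(10) + (1 + 2*exp(-2*I*pi/3) + 2*exp(-I*pi/3) + exp(I*pi/3)) + (3 + 4*exp(-2*I*pi/3) + 3*exp(2*I*pi/3)) + (0) + (3 + 3*exp(-2*I*pi/3) + 4*exp(2*I*pi/3)) + (1 + exp(-I*pi/3) + 2*exp(2*I*pi/3) + 2*exp(I*pi/3))] = 12/6 = 2
  <chi_rho, chi_2> = (1/6)[1*(10)*conj(1) + 1*(3)*conj(exp(2*I*pi/3)) + 1*(1)*conj(exp(-2*I*pi/3)) + 1*(0)*conj(1) + 1*(1)*conj(exp(2*I*pi/3)) + 1*(3)*conj(exp(-2*I*pi/3))]
      = (1/6)[(10) + (-1 + 2*exp(-2*I*pi/3) + 2*exp(-I*pi/3) + exp(2*I*pi/3)) + (3 + 3*exp(-2*I*pi/3) + 4*exp(2*I*pi/3)) + (0) + (3 + 4*exp(-2*I*pi/3) + 3*exp(2*I*pi/3)) + (-1 + exp(-2*I*pi/3) + 2*exp(2*I*pi/3) + 2*exp(I*pi/3))] = 6/6 = 1
  <chi_rho, chi_3> = (1/6)[1*(10)*conj(1) + 1*(3)*conj(-1) + 1*(1)*conj(1) + 1*(0)*conj(-1) + 1*(1)*conj(1) + 1*(3)*conj(-1)]
      = (1/6)[(10) + (-3) + (1) + (0) + (1) + (-3)] = 6/6 = 1
  <chi_rho, chi_4> = (1/6)[1*(10)*conj(1) + 1*(3)*conj(exp(-2*I*pi/3)) + 1*(1)*conj(exp(2*I*pi/3)) + 1*(0)*conj(1) + 1*(1)*conj(exp(-2*I*pi/3)) + 1*(3)*conj(exp(2*I*pi/3))]
      = (1/6)[(10) + (-1 + exp(-2*I*pi/3) + 2*exp(2*I*pi/3) + 2*exp(I*pi/3)) + (3 + 4*exp(-2*I*pi/3) + 3*exp(2*I*pi/3)) + (0) + (3 + 3*exp(-2*I*pi/3) + 4*exp(2*I*pi/3)) + (-1 + 2*exp(-2*I*pi/3) + 2*exp(-I*pi/3) + exp(2*I*pi/3))] = 6/6 = 1
  <chi_rho, chi_5> = (1/6)[1*(10)*conj(1) + 1*(3)*conj(exp(-I*pi/3)) + 1*(1)*conj(exp(-2*I*pi/3)) + 1*(0)*conj(-1) + 1*(1)*conj(exp(2*I*pi/3)) + 1*(3)*conj(exp(I*pi/3))]
      = (1/6)[(10) + (1 + exp(-I*pi/3) + 2*exp(2*I*pi/3) + 2*exp(I*pi/3)) + (3 + 3*exp(-2*I*pi/3) + 4*exp(2*I*pi/3)) + (0) + (3 + 4*exp(-2*I*pi/3) + 3*exp(2*I*pi/3)) + (1 + 2*exp(-2*I*pi/3) + 2*exp(-I*pi/3) + exp(I*pi/3))] = 12/6 = 2
(Exp terms are combined using exp(i*s)*conj(exp(i*t)) = exp(i*(s-t)), and sums of them are collapsed using the identity that for every m > 1 the m distinct m-th roots of unity sum to 0, e.g. 1 + exp(2*I*pi/3) + exp(-2*I*pi/3) = 0.)
Dimension check: dim(rho) = sum (mult * dim) = 3*1 + 2*1 + 1*1 + 1*1 + 1*1 + 2*1 = 10 = chi_rho(e) = 10.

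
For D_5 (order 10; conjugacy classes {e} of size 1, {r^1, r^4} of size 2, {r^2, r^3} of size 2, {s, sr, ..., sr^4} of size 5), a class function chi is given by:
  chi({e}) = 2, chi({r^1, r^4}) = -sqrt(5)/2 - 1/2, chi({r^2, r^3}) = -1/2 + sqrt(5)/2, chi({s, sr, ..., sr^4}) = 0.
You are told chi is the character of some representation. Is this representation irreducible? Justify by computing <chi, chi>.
Irreducible: <chi, chi> = 1.

Why: <chi, chi> = (1/|G|) sum_C |C| * |chi(C)|^2 = (1/10)[1*|2|^2 + 2*|-sqrt(5)/2 - 1/2|^2 + 2*|-1/2 + sqrt(5)/2|^2 + 5*|0|^2]
  = (1/10)[(4) + (sqrt(5) + 3) + (3 - sqrt(5)) + (0)] = 10/10 = 1.
A character is irreducible iff <chi, chi> = 1, so this representation is irreducible.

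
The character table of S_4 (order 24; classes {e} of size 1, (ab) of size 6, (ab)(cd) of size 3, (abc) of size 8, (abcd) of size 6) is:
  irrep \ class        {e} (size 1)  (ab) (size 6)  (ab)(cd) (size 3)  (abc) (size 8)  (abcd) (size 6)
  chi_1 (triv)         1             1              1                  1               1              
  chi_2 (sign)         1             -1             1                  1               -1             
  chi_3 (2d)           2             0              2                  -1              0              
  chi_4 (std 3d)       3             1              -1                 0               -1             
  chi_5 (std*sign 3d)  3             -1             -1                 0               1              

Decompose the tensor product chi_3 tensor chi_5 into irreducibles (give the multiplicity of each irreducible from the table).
chi_3 tensor chi_5 = chi_4 + chi_5 (all other irreducibles have multiplicity 0).

Why: The character of a tensor product is the pointwise product (chi_3 * chi_5)(C) = chi_3(C) * chi_5(C):
  {e}: (2)*(3), (ab): (0)*(-1), (ab)(cd): (2)*(-1), (abc): (-1)*(0), (abcd): (0)*(1)
so (chi_3 * chi_5) takes values
  {e} -> 6, (ab) -> 0, (ab)(cd) -> -2, (abc) -> 0, (abcd) -> 0.
Now take the inner product of this character with each irreducible chi from the table, <chi_3*chi_5, chi> = (1/24) sum_C |C| (chi_3*chi_5)(C) conj(chi(C)):
  <chi_3*chi_5, chi_1> = (1/24)[1*(6)*conj(1) + 6*(0)*conj(1) + 3*(-2)*conj(1) + 8*(0)*conj(1) + 6*(0)*conj(1)]
      = (1/24)[(6) + (0) + (-6) + (0) + (0)] = 0/24 = 0
  <chi_3*chi_5, chi_2> = (1/24)[1*(6)*conj(1) + 6*(0)*conj(-1) + 3*(-2)*conj(1) + 8*(0)*conj(1) + 6*(0)*conj(-1)]
      = (1/24)[(6) + (0) + (-6) + (0) + (0)] = 0/24 = 0
  <chi_3*chi_5, chi_3> = (1/24)[1*(6)*conj(2) + 6*(0)*conj(0) + 3*(-2)*conj(2) + 8*(0)*conj(-1) + 6*(0)*conj(0)]
      = (1/24)[(12) + (0) + (-12) + (0) + (0)] = 0/24 = 0
  <chi_3*chi_5, chi_4> = (1/24)[1*(6)*conj(3) + 6*(0)*conj(1) + 3*(-2)*conj(-1) + 8*(0)*conj(0) + 6*(0)*conj(-1)]
      = (1/24)[(18) + (0) + (6) + (0) + (0)] = 24/24 = 1
  <chi_3*chi_5, chi_5> = (1/24)[1*(6)*conj(3) + 6*(0)*conj(-1) + 3*(-2)*conj(-1) + 8*(0)*conj(0) + 6*(0)*conj(1)]
      = (1/24)[(18) + (0) + (6) + (0) + (0)] = 24/24 = 1
Hence the multiplicities are chi_4: 1, chi_5: 1. Dimension check: dim(chi_3)*dim(chi_5) = 2*3 = 6 and sum (mult * dim) = 1*3 + 1*3 = 6.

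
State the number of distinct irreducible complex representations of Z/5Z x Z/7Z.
35

Explanation: The number of irreducible complex representations of a finite group equals its number of conjugacy classes. Z/5Z x Z/7Z is abelian of order 35, so every element is its own conjugacy class: 35 classes, so Z/5Z x Z/7Z (order 35) has exactly 35 irreducible complex representations.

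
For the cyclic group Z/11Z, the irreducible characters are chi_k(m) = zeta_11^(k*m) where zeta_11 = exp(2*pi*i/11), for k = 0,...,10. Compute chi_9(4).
chi_9(4) = zeta_11^36 = exp(6*I*pi/11)

Solution. chi_9(4) = zeta_11^(9*4) = zeta_11^36. Since zeta_11^11 = 1, this equals zeta_11^3 = exp(2*pi*i*3/11) = exp(6*I*pi/11).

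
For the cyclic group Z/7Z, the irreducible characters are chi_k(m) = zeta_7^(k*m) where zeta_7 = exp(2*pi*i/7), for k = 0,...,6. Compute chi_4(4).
chi_4(4) = zeta_7^16 = exp(4*I*pi/7)

Explanation: chi_4(4) = zeta_7^(4*4) = zeta_7^16. Since zeta_7^7 = 1, this equals zeta_7^2 = exp(2*pi*i*2/7) = exp(4*I*pi/7).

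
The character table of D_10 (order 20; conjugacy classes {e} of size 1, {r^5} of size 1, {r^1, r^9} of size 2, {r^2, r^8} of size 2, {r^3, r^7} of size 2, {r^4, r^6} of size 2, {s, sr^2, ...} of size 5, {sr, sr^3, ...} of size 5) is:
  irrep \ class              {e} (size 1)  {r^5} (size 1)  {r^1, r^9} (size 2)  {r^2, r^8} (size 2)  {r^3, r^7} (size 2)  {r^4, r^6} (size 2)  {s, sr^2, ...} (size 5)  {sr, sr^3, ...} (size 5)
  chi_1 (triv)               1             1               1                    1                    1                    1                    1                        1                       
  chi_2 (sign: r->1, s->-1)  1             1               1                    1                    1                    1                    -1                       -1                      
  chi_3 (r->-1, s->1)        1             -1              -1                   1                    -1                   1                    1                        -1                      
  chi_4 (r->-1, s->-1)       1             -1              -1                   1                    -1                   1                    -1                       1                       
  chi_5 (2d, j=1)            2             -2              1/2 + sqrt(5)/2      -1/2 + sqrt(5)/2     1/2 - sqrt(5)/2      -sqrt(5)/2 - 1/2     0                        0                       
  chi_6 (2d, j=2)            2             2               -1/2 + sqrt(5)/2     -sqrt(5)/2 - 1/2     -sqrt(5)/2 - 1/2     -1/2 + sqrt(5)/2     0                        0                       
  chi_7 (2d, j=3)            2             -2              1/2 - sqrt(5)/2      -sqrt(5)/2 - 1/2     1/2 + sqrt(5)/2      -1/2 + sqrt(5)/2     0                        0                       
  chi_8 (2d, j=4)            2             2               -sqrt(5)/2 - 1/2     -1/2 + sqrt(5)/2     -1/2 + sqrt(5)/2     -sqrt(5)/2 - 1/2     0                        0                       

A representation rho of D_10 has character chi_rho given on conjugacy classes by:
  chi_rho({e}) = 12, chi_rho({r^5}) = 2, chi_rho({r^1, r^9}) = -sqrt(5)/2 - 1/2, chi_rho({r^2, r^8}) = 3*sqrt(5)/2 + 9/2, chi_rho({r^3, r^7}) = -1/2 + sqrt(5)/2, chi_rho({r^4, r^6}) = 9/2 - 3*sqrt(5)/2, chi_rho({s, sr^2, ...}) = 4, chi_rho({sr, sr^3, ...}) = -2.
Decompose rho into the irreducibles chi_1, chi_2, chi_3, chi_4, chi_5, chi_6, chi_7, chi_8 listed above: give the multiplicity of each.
Multiplicities: chi_1: 2, chi_2: 1, chi_3: 3, chi_4: 0, chi_5: 1, chi_6: 0, chi_7: 0, chi_8: 2.

Reasoning: Use <chi_rho, chi> = (1/|G|) sum_C |C| * chi_rho(C) * conj(chi(C)) with |G| = 20 for each irreducible chi in the table:
  <chi_rho, chi_1> = (1/20)[1*(12)*conj(1) + 1*(2)*conj(1) + 2*(-sqrt(5)/2 - 1/2)*conj(1) + 2*(3*sqrt(5)/2 + 9/2)*conj(1) + 2*(-1/2 + sqrt(5)/2)*conj(1) + 2*(9/2 - 3*sqrt(5)/2)*conj(1) + 5*(4)*conj(1) + 5*(-2)*conj(1)]
      = (1/20)[(12) + (2) + (-sqrt(5) - 1) + (3*sqrt(5) + 9) + (-1 + sqrt(5)) + (9 - 3*sqrt(5)) + (20) + (-10)] = 40/20 = 2
  <chi_rho, chi_2> = (1/20)[1*(12)*conj(1) + 1*(2)*conj(1) + 2*(-sqrt(5)/2 - 1/2)*conj(1) + 2*(3*sqrt(5)/2 + 9/2)*conj(1) + 2*(-1/2 + sqrt(5)/2)*conj(1) + 2*(9/2 - 3*sqrt(5)/2)*conj(1) + 5*(4)*conj(-1) + 5*(-2)*conj(-1)]
      = (1/20)[(12) + (2) + (-sqrt(5) - 1) + (3*sqrt(5) + 9) + (-1 + sqrt(5)) + (9 - 3*sqrt(5)) + (-20) + (10)] = 20/20 = 1
  <chi_rho, chi_3> = (1/20)[1*(12)*conj(1) + 1*(2)*conj(-1) + 2*(-sqrt(5)/2 - 1/2)*conj(-1) + 2*(3*sqrt(5)/2 + 9/2)*conj(1) + 2*(-1/2 + sqrt(5)/2)*conj(-1) + 2*(9/2 - 3*sqrt(5)/2)*conj(1) + 5*(4)*conj(1) + 5*(-2)*conj(-1)]
      = (1/20)[(12) + (-2) + (1 + sqrt(5)) + (3*sqrt(5) + 9) + (1 - sqrt(5)) + (9 - 3*sqrt(5)) + (20) + (10)] = 60/20 = 3
  <chi_rho, chi_4> = (1/20)[1*(12)*conj(1) + 1*(2)*conj(-1) + 2*(-sqrt(5)/2 - 1/2)*conj(-1) + 2*(3*sqrt(5)/2 + 9/2)*conj(1) + 2*(-1/2 + sqrt(5)/2)*conj(-1) + 2*(9/2 - 3*sqrt(5)/2)*conj(1) + 5*(4)*conj(-1) + 5*(-2)*conj(1)]
      = (1/20)[(12) + (-2) + (1 + sqrt(5)) + (3*sqrt(5) + 9) + (1 - sqrt(5)) + (9 - 3*sqrt(5)) + (-20) + (-10)] = 0/20 = 0
  <chi_rho, chi_5> = (1/20)[1*(12)*conj(2) + 1*(2)*conj(-2) + 2*(-sqrt(5)/2 - 1/2)*conj(1/2 + sqrt(5)/2) + 2*(3*sqrt(5)/2 + 9/2)*conj(-1/2 + sqrt(5)/2) + 2*(-1/2 + sqrt(5)/2)*conj(1/2 - sqrt(5)/2) + 2*(9/2 - 3*sqrt(5)/2)*conj(-sqrt(5)/2 - 1/2) + 5*(4)*conj(0) + 5*(-2)*conj(0)]
      = (1/20)[(24) + (-4) + (-3 - sqrt(5)) + (3 + 3*sqrt(5)) + (-3 + sqrt(5)) + (3 - 3*sqrt(5)) + (0) + (0)] = 20/20 = 1
  <chi_rho, chi_6> = (1/20)[1*(12)*conj(2) + 1*(2)*conj(2) + 2*(-sqrt(5)/2 - 1/2)*conj(-1/2 + sqrt(5)/2) + 2*(3*sqrt(5)/2 + 9/2)*conj(-sqrt(5)/2 - 1/2) + 2*(-1/2 + sqrt(5)/2)*conj(-sqrt(5)/2 - 1/2) + 2*(9/2 - 3*sqrt(5)/2)*conj(-1/2 + sqrt(5)/2) + 5*(4)*conj(0) + 5*(-2)*conj(0)]
      = (1/20)[(24) + (4) + (-2) + (-6*sqrt(5) - 12) + (-2) + (-12 + 6*sqrt(5)) + (0) + (0)] = 0/20 = 0
  <chi_rho, chi_7> = (1/20)[1*(12)*conj(2) + 1*(2)*conj(-2) + 2*(-sqrt(5)/2 - 1/2)*conj(1/2 - sqrt(5)/2) + 2*(3*sqrt(5)/2 + 9/2)*conj(-sqrt(5)/2 - 1/2) + 2*(-1/2 + sqrt(5)/2)*conj(1/2 + sqrt(5)/2) + 2*(9/2 - 3*sqrt(5)/2)*conj(-1/2 + sqrt(5)/2) + 5*(4)*conj(0) + 5*(-2)*conj(0)]
      = (1/20)[(24) + (-4) + (2) + (-6*sqrt(5) - 12) + (2) + (-12 + 6*sqrt(5)) + (0) + (0)] = 0/20 = 0
  <chi_rho, chi_8> = (1/20)[1*(12)*conj(2) + 1*(2)*conj(2) + 2*(-sqrt(5)/2 - 1/2)*conj(-sqrt(5)/2 - 1/2) + 2*(3*sqrt(5)/2 + 9/2)*conj(-1/2 + sqrt(5)/2) + 2*(-1/2 + sqrt(5)/2)*conj(-1/2 + sqrt(5)/2) + 2*(9/2 - 3*sqrt(5)/2)*conj(-sqrt(5)/2 - 1/2) + 5*(4)*conj(0) + 5*(-2)*conj(0)]
      = (1/20)[(24) + (4) + (sqrt(5) + 3) + (3 + 3*sqrt(5)) + (3 - sqrt(5)) + (3 - 3*sqrt(5)) + (0) + (0)] = 40/20 = 2
Dimension check: dim(rho) = sum (mult * dim) = 2*1 + 1*1 + 3*1 + 0*1 + 1*2 + 0*2 + 0*2 + 2*2 = 12 = chi_rho(e) = 12.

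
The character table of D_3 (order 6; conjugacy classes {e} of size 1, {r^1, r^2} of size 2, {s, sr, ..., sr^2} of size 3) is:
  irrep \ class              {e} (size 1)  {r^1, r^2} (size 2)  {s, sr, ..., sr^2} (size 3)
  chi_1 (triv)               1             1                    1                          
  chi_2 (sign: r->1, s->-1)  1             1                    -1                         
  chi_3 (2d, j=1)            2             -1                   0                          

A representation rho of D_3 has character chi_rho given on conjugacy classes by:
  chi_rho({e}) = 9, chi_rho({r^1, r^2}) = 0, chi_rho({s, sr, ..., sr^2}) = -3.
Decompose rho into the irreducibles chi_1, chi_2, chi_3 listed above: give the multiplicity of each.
Multiplicities: chi_1: 0, chi_2: 3, chi_3: 3.

Working: Use <chi_rho, chi> = (1/|G|) sum_C |C| * chi_rho(C) * conj(chi(C)) with |G| = 6 for each irreducible chi in the table:
  <chi_rho, chi_1> = (1/6)[1*(9)*conj(1) + 2*(0)*conj(1) + 3*(-3)*conj(1)]
      = (1/6)[(9) + (0) + (-9)] = 0/6 = 0
  <chi_rho, chi_2> = (1/6)[1*(9)*conj(1) + 2*(0)*conj(1) + 3*(-3)*conj(-1)]
      = (1/6)[(9) + (0) + (9)] = 18/6 = 3
  <chi_rho, chi_3> = (1/6)[1*(9)*conj(2) + 2*(0)*conj(-1) + 3*(-3)*conj(0)]
      = (1/6)[(18) + (0) + (0)] = 18/6 = 3
Dimension check: dim(rho) = sum (mult * dim) = 0*1 + 3*1 + 3*2 = 9 = chi_rho(e) = 9.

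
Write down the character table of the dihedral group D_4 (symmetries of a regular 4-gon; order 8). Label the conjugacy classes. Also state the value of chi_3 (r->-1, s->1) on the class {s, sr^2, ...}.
Conjugacy classes: {e} of size 1, {r^2} of size 1, {r^1, r^3} of size 2, {s, sr^2, ...} of size 2, {sr, sr^3, ...} of size 2.
Character table:
  irrep \ class              {e} (size 1)  {r^2} (size 1)  {r^1, r^3} (size 2)  {s, sr^2, ...} (size 2)  {sr, sr^3, ...} (size 2)
  chi_1 (triv)               1             1               1                    1                        1                       
  chi_2 (sign: r->1, s->-1)  1             1               1                    -1                       -1                      
  chi_3 (r->-1, s->1)        1             1               -1                   1                        -1                      
  chi_4 (r->-1, s->-1)       1             1               -1                   -1                       1                       
  chi_5 (2d, j=1)            2             -2              0                    0                        0                       

Spot check: chi_3 (r->-1, s->1) on {s, sr^2, ...} = 1.

Derivation: D_4 has order 2*4 = 8 with 5 conjugacy classes, hence 5 irreducibles. Sum of squared dims 1 + 1 + 1 + 1 + 4 = 8 = |G|. Linear characters come from the abelianisation; the 2-dimensional irreps have character r^k -> 2*cos(2*pi*j*k/4), reflections -> 0.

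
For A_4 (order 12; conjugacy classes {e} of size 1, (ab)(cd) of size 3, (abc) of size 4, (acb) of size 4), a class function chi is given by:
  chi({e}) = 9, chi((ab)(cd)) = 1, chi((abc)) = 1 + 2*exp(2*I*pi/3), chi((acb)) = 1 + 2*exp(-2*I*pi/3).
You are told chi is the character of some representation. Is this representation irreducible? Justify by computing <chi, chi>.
Not irreducible (reducible): <chi, chi> = 9 > 1.

Proof sketch: <chi, chi> = (1/|G|) sum_C |C| * |chi(C)|^2 = (1/12)[1*|9|^2 + 3*|1|^2 + 4*|1 + 2*exp(2*I*pi/3)|^2 + 4*|1 + 2*exp(-2*I*pi/3)|^2]
  = (1/12)[(81) + (3) + (12) + (12)] = 108/12 = 9.
(Exp terms are combined using exp(i*s)*conj(exp(i*t)) = exp(i*(s-t)), and sums of them are collapsed using the identity that for every m > 1 the m distinct m-th roots of unity sum to 0, e.g. 1 + exp(2*I*pi/3) + exp(-2*I*pi/3) = 0.)
A character is irreducible iff <chi, chi> = 1, so this representation is reducible.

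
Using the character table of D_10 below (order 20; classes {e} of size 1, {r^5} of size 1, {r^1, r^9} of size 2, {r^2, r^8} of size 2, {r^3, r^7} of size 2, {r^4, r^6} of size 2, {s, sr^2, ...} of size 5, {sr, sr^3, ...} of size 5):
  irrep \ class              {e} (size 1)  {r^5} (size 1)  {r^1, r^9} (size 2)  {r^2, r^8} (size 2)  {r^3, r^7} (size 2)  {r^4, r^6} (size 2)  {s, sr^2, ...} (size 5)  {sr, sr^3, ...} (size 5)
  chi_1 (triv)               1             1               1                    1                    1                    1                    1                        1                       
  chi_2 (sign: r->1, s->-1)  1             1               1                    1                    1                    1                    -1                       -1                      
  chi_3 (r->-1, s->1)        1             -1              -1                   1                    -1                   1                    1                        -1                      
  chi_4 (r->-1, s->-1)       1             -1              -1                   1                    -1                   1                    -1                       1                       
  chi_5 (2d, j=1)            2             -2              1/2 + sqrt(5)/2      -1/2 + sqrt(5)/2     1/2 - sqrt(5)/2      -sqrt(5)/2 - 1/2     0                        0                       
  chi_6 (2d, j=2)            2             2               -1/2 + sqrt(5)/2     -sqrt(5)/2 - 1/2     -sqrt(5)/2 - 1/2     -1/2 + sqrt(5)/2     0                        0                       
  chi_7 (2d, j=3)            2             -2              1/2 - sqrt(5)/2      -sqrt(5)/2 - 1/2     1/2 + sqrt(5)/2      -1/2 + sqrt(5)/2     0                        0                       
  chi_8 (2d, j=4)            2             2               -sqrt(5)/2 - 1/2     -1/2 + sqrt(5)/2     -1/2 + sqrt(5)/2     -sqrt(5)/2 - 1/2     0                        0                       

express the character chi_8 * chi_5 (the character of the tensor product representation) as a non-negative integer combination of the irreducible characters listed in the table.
chi_8 tensor chi_5 = chi_3 + chi_4 + chi_7 (all other irreducibles have multiplicity 0).

Working: The character of a tensor product is the pointwise product (chi_8 * chi_5)(C) = chi_8(C) * chi_5(C):
  {e}: (2)*(2), {r^5}: (2)*(-2), {r^1, r^9}: (-sqrt(5)/2 - 1/2)*(1/2 + sqrt(5)/2), {r^2, r^8}: (-1/2 + sqrt(5)/2)*(-1/2 + sqrt(5)/2), {r^3, r^7}: (-1/2 + sqrt(5)/2)*(1/2 - sqrt(5)/2), {r^4, r^6}: (-sqrt(5)/2 - 1/2)*(-sqrt(5)/2 - 1/2), {s, sr^2, ...}: (0)*(0), {sr, sr^3, ...}: (0)*(0)
so (chi_8 * chi_5) takes values
  {e} -> 4, {r^5} -> -4, {r^1, r^9} -> -3/2 - sqrt(5)/2, {r^2, r^8} -> 3/2 - sqrt(5)/2, {r^3, r^7} -> -3/2 + sqrt(5)/2, {r^4, r^6} -> sqrt(5)/2 + 3/2, {s, sr^2, ...} -> 0, {sr, sr^3, ...} -> 0.
Now take the inner product of this character with each irreducible chi from the table, <chi_8*chi_5, chi> = (1/20) sum_C |C| (chi_8*chi_5)(C) conj(chi(C)):
  <chi_8*chi_5, chi_1> = (1/20)[1*(4)*conj(1) + 1*(-4)*conj(1) + 2*(-3/2 - sqrt(5)/2)*conj(1) + 2*(3/2 - sqrt(5)/2)*conj(1) + 2*(-3/2 + sqrt(5)/2)*conj(1) + 2*(sqrt(5)/2 + 3/2)*conj(1) + 5*(0)*conj(1) + 5*(0)*conj(1)]
      = (1/20)[(4) + (-4) + (-3 - sqrt(5)) + (3 - sqrt(5)) + (-3 + sqrt(5)) + (sqrt(5) + 3) + (0) + (0)] = 0/20 = 0
  <chi_8*chi_5, chi_2> = (1/20)[1*(4)*conj(1) + 1*(-4)*conj(1) + 2*(-3/2 - sqrt(5)/2)*conj(1) + 2*(3/2 - sqrt(5)/2)*conj(1) + 2*(-3/2 + sqrt(5)/2)*conj(1) + 2*(sqrt(5)/2 + 3/2)*conj(1) + 5*(0)*conj(-1) + 5*(0)*conj(-1)]
      = (1/20)[(4) + (-4) + (-3 - sqrt(5)) + (3 - sqrt(5)) + (-3 + sqrt(5)) + (sqrt(5) + 3) + (0) + (0)] = 0/20 = 0
  <chi_8*chi_5, chi_3> = (1/20)[1*(4)*conj(1) + 1*(-4)*conj(-1) + 2*(-3/2 - sqrt(5)/2)*conj(-1) + 2*(3/2 - sqrt(5)/2)*conj(1) + 2*(-3/2 + sqrt(5)/2)*conj(-1) + 2*(sqrt(5)/2 + 3/2)*conj(1) + 5*(0)*conj(1) + 5*(0)*conj(-1)]
      = (1/20)[(4) + (4) + (sqrt(5) + 3) + (3 - sqrt(5)) + (3 - sqrt(5)) + (sqrt(5) + 3) + (0) + (0)] = 20/20 = 1
  <chi_8*chi_5, chi_4> = (1/20)[1*(4)*conj(1) + 1*(-4)*conj(-1) + 2*(-3/2 - sqrt(5)/2)*conj(-1) + 2*(3/2 - sqrt(5)/2)*conj(1) + 2*(-3/2 + sqrt(5)/2)*conj(-1) + 2*(sqrt(5)/2 + 3/2)*conj(1) + 5*(0)*conj(-1) + 5*(0)*conj(1)]
      = (1/20)[(4) + (4) + (sqrt(5) + 3) + (3 - sqrt(5)) + (3 - sqrt(5)) + (sqrt(5) + 3) + (0) + (0)] = 20/20 = 1
  <chi_8*chi_5, chi_5> = (1/20)[1*(4)*conj(2) + 1*(-4)*conj(-2) + 2*(-3/2 - sqrt(5)/2)*conj(1/2 + sqrt(5)/2) + 2*(3/2 - sqrt(5)/2)*conj(-1/2 + sqrt(5)/2) + 2*(-3/2 + sqrt(5)/2)*conj(1/2 - sqrt(5)/2) + 2*(sqrt(5)/2 + 3/2)*conj(-sqrt(5)/2 - 1/2) + 5*(0)*conj(0) + 5*(0)*conj(0)]
      = (1/20)[(8) + (8) + (-2*sqrt(5) - 4) + (-4 + 2*sqrt(5)) + (-4 + 2*sqrt(5)) + (-2*sqrt(5) - 4) + (0) + (0)] = 0/20 = 0
  <chi_8*chi_5, chi_6> = (1/20)[1*(4)*conj(2) + 1*(-4)*conj(2) + 2*(-3/2 - sqrt(5)/2)*conj(-1/2 + sqrt(5)/2) + 2*(3/2 - sqrt(5)/2)*conj(-sqrt(5)/2 - 1/2) + 2*(-3/2 + sqrt(5)/2)*conj(-sqrt(5)/2 - 1/2) + 2*(sqrt(5)/2 + 3/2)*conj(-1/2 + sqrt(5)/2) + 5*(0)*conj(0) + 5*(0)*conj(0)]
      = (1/20)[(8) + (-8) + (-sqrt(5) - 1) + (1 - sqrt(5)) + (-1 + sqrt(5)) + (1 + sqrt(5)) + (0) + (0)] = 0/20 = 0
  <chi_8*chi_5, chi_7> = (1/20)[1*(4)*conj(2) + 1*(-4)*conj(-2) + 2*(-3/2 - sqrt(5)/2)*conj(1/2 - sqrt(5)/2) + 2*(3/2 - sqrt(5)/2)*conj(-sqrt(5)/2 - 1/2) + 2*(-3/2 + sqrt(5)/2)*conj(1/2 + sqrt(5)/2) + 2*(sqrt(5)/2 + 3/2)*conj(-1/2 + sqrt(5)/2) + 5*(0)*conj(0) + 5*(0)*conj(0)]
      = (1/20)[(8) + (8) + (1 + sqrt(5)) + (1 - sqrt(5)) + (1 - sqrt(5)) + (1 + sqrt(5)) + (0) + (0)] = 20/20 = 1
  <chi_8*chi_5, chi_8> = (1/20)[1*(4)*conj(2) + 1*(-4)*conj(2) + 2*(-3/2 - sqrt(5)/2)*conj(-sqrt(5)/2 - 1/2) + 2*(3/2 - sqrt(5)/2)*conj(-1/2 + sqrt(5)/2) + 2*(-3/2 + sqrt(5)/2)*conj(-1/2 + sqrt(5)/2) + 2*(sqrt(5)/2 + 3/2)*conj(-sqrt(5)/2 - 1/2) + 5*(0)*conj(0) + 5*(0)*conj(0)]
      = (1/20)[(8) + (-8) + (4 + 2*sqrt(5)) + (-4 + 2*sqrt(5)) + (4 - 2*sqrt(5)) + (-2*sqrt(5) - 4) + (0) + (0)] = 0/20 = 0
Hence the multiplicities are chi_3: 1, chi_4: 1, chi_7: 1. Dimension check: dim(chi_8)*dim(chi_5) = 2*2 = 4 and sum (mult * dim) = 1*1 + 1*1 + 1*2 = 4.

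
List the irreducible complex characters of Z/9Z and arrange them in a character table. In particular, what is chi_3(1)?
Character table of Z/9Z (irreps indexed chi_0,...,chi_8 with chi_k(m) = zeta_9^(k*m), zeta_9 = exp(2*pi*i/9)):
  irrep \ class  {0} (size 1)  {1} (size 1)    {2} (size 1)    {3} (size 1)    {4} (size 1)    {5} (size 1)    {6} (size 1)    {7} (size 1)    {8} (size 1)  
  chi_0          1             1               1               1               1               1               1               1               1             
  chi_1          1             exp(2*I*pi/9)   exp(4*I*pi/9)   exp(2*I*pi/3)   exp(8*I*pi/9)   exp(-8*I*pi/9)  exp(-2*I*pi/3)  exp(-4*I*pi/9)  exp(-2*I*pi/9)
  chi_2          1             exp(4*I*pi/9)   exp(8*I*pi/9)   exp(-2*I*pi/3)  exp(-2*I*pi/9)  exp(2*I*pi/9)   exp(2*I*pi/3)   exp(-8*I*pi/9)  exp(-4*I*pi/9)
  chi_3          1             exp(2*I*pi/3)   exp(-2*I*pi/3)  1               exp(2*I*pi/3)   exp(-2*I*pi/3)  1               exp(2*I*pi/3)   exp(-2*I*pi/3)
  chi_4          1             exp(8*I*pi/9)   exp(-2*I*pi/9)  exp(2*I*pi/3)   exp(-4*I*pi/9)  exp(4*I*pi/9)   exp(-2*I*pi/3)  exp(2*I*pi/9)   exp(-8*I*pi/9)
  chi_5          1             exp(-8*I*pi/9)  exp(2*I*pi/9)   exp(-2*I*pi/3)  exp(4*I*pi/9)   exp(-4*I*pi/9)  exp(2*I*pi/3)   exp(-2*I*pi/9)  exp(8*I*pi/9) 
  chi_6          1             exp(-2*I*pi/3)  exp(2*I*pi/3)   1               exp(-2*I*pi/3)  exp(2*I*pi/3)   1               exp(-2*I*pi/3)  exp(2*I*pi/3) 
  chi_7          1             exp(-4*I*pi/9)  exp(-8*I*pi/9)  exp(2*I*pi/3)   exp(2*I*pi/9)   exp(-2*I*pi/9)  exp(-2*I*pi/3)  exp(8*I*pi/9)   exp(4*I*pi/9) 
  chi_8          1             exp(-2*I*pi/9)  exp(-4*I*pi/9)  exp(-2*I*pi/3)  exp(-8*I*pi/9)  exp(8*I*pi/9)   exp(2*I*pi/3)   exp(4*I*pi/9)   exp(2*I*pi/9) 

Spot check: chi_3(1) = zeta_9^(3*1) = zeta_9^3 = exp(2*I*pi/3).

Details: Z/9Z is abelian, so all 9 irreducible complex representations are 1-dimensional. They are given by chi_k(m) = zeta_9^(k*m) for k = 0,...,8. Row orthogonality: sum_m chi_k(m) conj(chi_l(m)) = 9 * [k = l].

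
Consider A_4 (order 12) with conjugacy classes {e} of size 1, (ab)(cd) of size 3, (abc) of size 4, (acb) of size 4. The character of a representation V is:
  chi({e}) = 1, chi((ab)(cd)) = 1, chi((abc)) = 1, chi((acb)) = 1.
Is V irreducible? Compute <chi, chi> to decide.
Irreducible: <chi, chi> = 1.

Solution. <chi, chi> = (1/|G|) sum_C |C| * |chi(C)|^2 = (1/12)[1*|1|^2 + 3*|1|^2 + 4*|1|^2 + 4*|1|^2]
  = (1/12)[(1) + (3) + (4) + (4)] = 12/12 = 1.
(Exp terms are combined using exp(i*s)*conj(exp(i*t)) = exp(i*(s-t)), and sums of them are collapsed using the identity that for every m > 1 the m distinct m-th roots of unity sum to 0, e.g. 1 + exp(2*I*pi/3) + exp(-2*I*pi/3) = 0.)
A character is irreducible iff <chi, chi> = 1, so this representation is irreducible.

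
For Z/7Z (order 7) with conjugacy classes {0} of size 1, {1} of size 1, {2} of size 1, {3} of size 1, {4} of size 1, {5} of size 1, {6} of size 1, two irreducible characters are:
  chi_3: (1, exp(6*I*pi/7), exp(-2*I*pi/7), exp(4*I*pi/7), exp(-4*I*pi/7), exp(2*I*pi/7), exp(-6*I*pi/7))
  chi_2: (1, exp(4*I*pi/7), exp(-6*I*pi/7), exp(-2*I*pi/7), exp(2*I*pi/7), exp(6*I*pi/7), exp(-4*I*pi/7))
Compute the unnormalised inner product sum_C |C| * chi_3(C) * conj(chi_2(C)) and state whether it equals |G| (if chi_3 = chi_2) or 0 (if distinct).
Sum = 0; so <chi_3, chi_2> = 0 (distinct irreducibles are orthogonal).

Why: Compute term by term over conjugacy classes (|C| * chi_3(C) * conj(chi_2(C))):
  1*(1)*conj(1) + 1*(exp(6*I*pi/7))*conj(exp(4*I*pi/7)) + 1*(exp(-2*I*pi/7))*conj(exp(-6*I*pi/7)) + 1*(exp(4*I*pi/7))*conj(exp(-2*I*pi/7)) + 1*(exp(-4*I*pi/7))*conj(exp(2*I*pi/7)) + 1*(exp(2*I*pi/7))*conj(exp(6*I*pi/7)) + 1*(exp(-6*I*pi/7))*conj(exp(-4*I*pi/7))
  = (1) + (exp(2*I*pi/7)) + (exp(4*I*pi/7)) + (exp(6*I*pi/7)) + (exp(-6*I*pi/7)) + (exp(-4*I*pi/7)) + (exp(-2*I*pi/7))
  = 0.
(Exp terms are combined using exp(i*s)*conj(exp(i*t)) = exp(i*(s-t)), and sums of them are collapsed using the identity that for every m > 1 the m distinct m-th roots of unity sum to 0, e.g. 1 + exp(2*I*pi/3) + exp(-2*I*pi/3) = 0.)
Dividing by |G| = 7 gives 0/7 = 0, matching the row-orthogonality relation <chi_3, chi_2> = [chi_3 = chi_2].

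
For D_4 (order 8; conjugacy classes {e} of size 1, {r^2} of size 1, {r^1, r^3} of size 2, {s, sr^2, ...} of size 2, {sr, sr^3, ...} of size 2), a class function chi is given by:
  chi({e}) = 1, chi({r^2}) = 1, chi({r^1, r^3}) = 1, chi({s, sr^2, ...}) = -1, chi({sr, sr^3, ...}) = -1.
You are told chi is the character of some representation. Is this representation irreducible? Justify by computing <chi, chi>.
Irreducible: <chi, chi> = 1.

Argument: <chi, chi> = (1/|G|) sum_C |C| * |chi(C)|^2 = (1/8)[1*|1|^2 + 1*|1|^2 + 2*|1|^2 + 2*|-1|^2 + 2*|-1|^2]
  = (1/8)[(1) + (1) + (2) + (2) + (2)] = 8/8 = 1.
A character is irreducible iff <chi, chi> = 1, so this representation is irreducible.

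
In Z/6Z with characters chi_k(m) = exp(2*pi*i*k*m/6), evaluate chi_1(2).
chi_1(2) = zeta_6^2 = exp(2*I*pi/3)

Why: chi_1(2) = zeta_6^(1*2) = zeta_6^2. Since zeta_6^6 = 1, this equals zeta_6^2 = exp(2*pi*i*2/6) = exp(2*I*pi/3).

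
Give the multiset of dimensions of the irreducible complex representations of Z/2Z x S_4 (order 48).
Dimensions: 1, 1, 1, 1, 2, 2, 3, 3, 3, 3

Solution. There are 10 irreducibles (= number of conjugacy classes). Their dimensions d_i satisfy sum d_i^2 = |G| = 48: 1 + 1 + 1 + 1 + 4 + 4 + 9 + 9 + 9 + 9 = 48. (For the product with Z/2Z: each of the 2 1-dim characters of Z/2Z tensors with each irrep of S_4, giving 2 copies of each S_4-dimension.)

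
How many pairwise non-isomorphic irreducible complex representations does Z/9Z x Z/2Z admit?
18

Argument: The number of irreducible complex representations of a finite group equals its number of conjugacy classes. Z/9Z x Z/2Z is abelian of order 18, so every element is its own conjugacy class: 18 classes, so Z/9Z x Z/2Z (order 18) has exactly 18 irreducible complex representations.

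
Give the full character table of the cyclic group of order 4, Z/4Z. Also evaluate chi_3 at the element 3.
Character table of Z/4Z (irreps indexed chi_0,...,chi_3 with chi_k(m) = zeta_4^(k*m), zeta_4 = exp(2*pi*i/4)):
  irrep \ class  {0} (size 1)  {1} (size 1)  {2} (size 1)  {3} (size 1)
  chi_0          1             1             1             1           
  chi_1          1             I             -1            -I          
  chi_2          1             -1            1             -1          
  chi_3          1             -I            -1            I           

Spot check: chi_3(3) = zeta_4^(3*3) = zeta_4^9 = I.

Details: Z/4Z is abelian, so all 4 irreducible complex representations are 1-dimensional. They are given by chi_k(m) = zeta_4^(k*m) for k = 0,...,3. Row orthogonality: sum_m chi_k(m) conj(chi_l(m)) = 4 * [k = l].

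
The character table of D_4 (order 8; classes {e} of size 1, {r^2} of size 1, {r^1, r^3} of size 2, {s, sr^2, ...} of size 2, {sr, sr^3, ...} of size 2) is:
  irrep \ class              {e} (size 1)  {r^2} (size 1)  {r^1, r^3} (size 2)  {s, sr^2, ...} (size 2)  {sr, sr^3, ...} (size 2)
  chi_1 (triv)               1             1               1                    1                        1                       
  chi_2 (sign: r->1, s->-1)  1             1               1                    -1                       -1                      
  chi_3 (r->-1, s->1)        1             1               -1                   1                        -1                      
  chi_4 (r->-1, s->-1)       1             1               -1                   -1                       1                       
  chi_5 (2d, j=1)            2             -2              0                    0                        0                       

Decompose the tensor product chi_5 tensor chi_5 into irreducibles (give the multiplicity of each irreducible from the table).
chi_5 tensor chi_5 = chi_1 + chi_2 + chi_3 + chi_4 (all other irreducibles have multiplicity 0).

Justification: The character of a tensor product is the pointwise product (chi_5 * chi_5)(C) = chi_5(C) * chi_5(C):
  {e}: (2)*(2), {r^2}: (-2)*(-2), {r^1, r^3}: (0)*(0), {s, sr^2, ...}: (0)*(0), {sr, sr^3, ...}: (0)*(0)
so (chi_5 * chi_5) takes values
  {e} -> 4, {r^2} -> 4, {r^1, r^3} -> 0, {s, sr^2, ...} -> 0, {sr, sr^3, ...} -> 0.
Now take the inner product of this character with each irreducible chi from the table, <chi_5*chi_5, chi> = (1/8) sum_C |C| (chi_5*chi_5)(C) conj(chi(C)):
  <chi_5*chi_5, chi_1> = (1/8)[1*(4)*conj(1) + 1*(4)*conj(1) + 2*(0)*conj(1) + 2*(0)*conj(1) + 2*(0)*conj(1)]
      = (1/8)[(4) + (4) + (0) + (0) + (0)] = 8/8 = 1
  <chi_5*chi_5, chi_2> = (1/8)[1*(4)*conj(1) + 1*(4)*conj(1) + 2*(0)*conj(1) + 2*(0)*conj(-1) + 2*(0)*conj(-1)]
      = (1/8)[(4) + (4) + (0) + (0) + (0)] = 8/8 = 1
  <chi_5*chi_5, chi_3> = (1/8)[1*(4)*conj(1) + 1*(4)*conj(1) + 2*(0)*conj(-1) + 2*(0)*conj(1) + 2*(0)*conj(-1)]
      = (1/8)[(4) + (4) + (0) + (0) + (0)] = 8/8 = 1
  <chi_5*chi_5, chi_4> = (1/8)[1*(4)*conj(1) + 1*(4)*conj(1) + 2*(0)*conj(-1) + 2*(0)*conj(-1) + 2*(0)*conj(1)]
      = (1/8)[(4) + (4) + (0) + (0) + (0)] = 8/8 = 1
  <chi_5*chi_5, chi_5> = (1/8)[1*(4)*conj(2) + 1*(4)*conj(-2) + 2*(0)*conj(0) + 2*(0)*conj(0) + 2*(0)*conj(0)]
      = (1/8)[(8) + (-8) + (0) + (0) + (0)] = 0/8 = 0
Hence the multiplicities are chi_1: 1, chi_2: 1, chi_3: 1, chi_4: 1. Dimension check: dim(chi_5)*dim(chi_5) = 2*2 = 4 and sum (mult * dim) = 1*1 + 1*1 + 1*1 + 1*1 = 4.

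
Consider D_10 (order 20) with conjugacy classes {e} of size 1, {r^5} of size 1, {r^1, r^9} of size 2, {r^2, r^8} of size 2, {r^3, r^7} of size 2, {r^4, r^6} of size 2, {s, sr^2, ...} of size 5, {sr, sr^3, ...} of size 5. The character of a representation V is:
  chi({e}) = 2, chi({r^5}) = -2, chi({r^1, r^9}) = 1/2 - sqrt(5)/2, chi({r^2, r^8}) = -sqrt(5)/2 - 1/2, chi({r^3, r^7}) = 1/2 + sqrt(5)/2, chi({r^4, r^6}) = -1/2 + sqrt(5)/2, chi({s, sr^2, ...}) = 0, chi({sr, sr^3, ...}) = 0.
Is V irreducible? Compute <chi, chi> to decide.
Irreducible: <chi, chi> = 1.

<chi, chi> = (1/|G|) sum_C |C| * |chi(C)|^2 = (1/20)[1*|2|^2 + 1*|-2|^2 + 2*|1/2 - sqrt(5)/2|^2 + 2*|-sqrt(5)/2 - 1/2|^2 + 2*|1/2 + sqrt(5)/2|^2 + 2*|-1/2 + sqrt(5)/2|^2 + 5*|0|^2 + 5*|0|^2]
  = (1/20)[(4) + (4) + (3 - sqrt(5)) + (sqrt(5) + 3) + (sqrt(5) + 3) + (3 - sqrt(5)) + (0) + (0)] = 20/20 = 1.
A character is irreducible iff <chi, chi> = 1, so this representation is irreducible.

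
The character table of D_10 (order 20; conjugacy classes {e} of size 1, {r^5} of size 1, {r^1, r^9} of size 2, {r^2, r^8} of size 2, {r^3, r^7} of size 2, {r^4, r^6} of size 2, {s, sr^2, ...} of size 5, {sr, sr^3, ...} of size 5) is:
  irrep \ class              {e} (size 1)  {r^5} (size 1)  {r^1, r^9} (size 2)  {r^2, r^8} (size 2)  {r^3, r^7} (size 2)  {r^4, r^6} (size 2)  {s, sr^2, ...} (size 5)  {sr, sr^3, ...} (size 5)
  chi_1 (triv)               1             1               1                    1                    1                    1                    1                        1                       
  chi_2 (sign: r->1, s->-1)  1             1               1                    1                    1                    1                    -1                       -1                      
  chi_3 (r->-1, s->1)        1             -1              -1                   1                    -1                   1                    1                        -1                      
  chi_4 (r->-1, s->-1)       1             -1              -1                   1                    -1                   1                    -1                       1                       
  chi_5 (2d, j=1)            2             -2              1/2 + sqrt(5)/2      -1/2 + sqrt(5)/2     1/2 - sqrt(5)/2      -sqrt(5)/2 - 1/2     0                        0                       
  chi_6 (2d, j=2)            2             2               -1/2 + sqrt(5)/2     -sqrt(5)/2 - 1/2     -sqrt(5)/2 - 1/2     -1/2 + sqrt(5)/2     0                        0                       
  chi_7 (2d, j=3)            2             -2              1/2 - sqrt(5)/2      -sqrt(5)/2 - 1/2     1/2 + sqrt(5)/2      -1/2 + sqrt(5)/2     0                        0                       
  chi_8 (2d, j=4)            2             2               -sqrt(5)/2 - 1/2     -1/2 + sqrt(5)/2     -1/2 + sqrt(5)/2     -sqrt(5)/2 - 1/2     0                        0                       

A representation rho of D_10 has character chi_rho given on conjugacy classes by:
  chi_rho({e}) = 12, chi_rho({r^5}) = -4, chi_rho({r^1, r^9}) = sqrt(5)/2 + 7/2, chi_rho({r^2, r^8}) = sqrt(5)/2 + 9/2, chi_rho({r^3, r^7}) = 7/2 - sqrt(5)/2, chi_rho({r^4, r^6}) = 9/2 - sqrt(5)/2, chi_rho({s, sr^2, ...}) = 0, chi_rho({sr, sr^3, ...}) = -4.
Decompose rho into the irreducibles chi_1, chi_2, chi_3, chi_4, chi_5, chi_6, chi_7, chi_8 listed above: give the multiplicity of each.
Multiplicities: chi_1: 1, chi_2: 3, chi_3: 2, chi_4: 0, chi_5: 2, chi_6: 0, chi_7: 1, chi_8: 0.

Proof sketch: Use <chi_rho, chi> = (1/|G|) sum_C |C| * chi_rho(C) * conj(chi(C)) with |G| = 20 for each irreducible chi in the table:
  <chi_rho, chi_1> = (1/20)[1*(12)*conj(1) + 1*(-4)*conj(1) + 2*(sqrt(5)/2 + 7/2)*conj(1) + 2*(sqrt(5)/2 + 9/2)*conj(1) + 2*(7/2 - sqrt(5)/2)*conj(1) + 2*(9/2 - sqrt(5)/2)*conj(1) + 5*(0)*conj(1) + 5*(-4)*conj(1)]
      = (1/20)[(12) + (-4) + (sqrt(5) + 7) + (sqrt(5) + 9) + (7 - sqrt(5)) + (9 - sqrt(5)) + (0) + (-20)] = 20/20 = 1
  <chi_rho, chi_2> = (1/20)[1*(12)*conj(1) + 1*(-4)*conj(1) + 2*(sqrt(5)/2 + 7/2)*conj(1) + 2*(sqrt(5)/2 + 9/2)*conj(1) + 2*(7/2 - sqrt(5)/2)*conj(1) + 2*(9/2 - sqrt(5)/2)*conj(1) + 5*(0)*conj(-1) + 5*(-4)*conj(-1)]
      = (1/20)[(12) + (-4) + (sqrt(5) + 7) + (sqrt(5) + 9) + (7 - sqrt(5)) + (9 - sqrt(5)) + (0) + (20)] = 60/20 = 3
  <chi_rho, chi_3> = (1/20)[1*(12)*conj(1) + 1*(-4)*conj(-1) + 2*(sqrt(5)/2 + 7/2)*conj(-1) + 2*(sqrt(5)/2 + 9/2)*conj(1) + 2*(7/2 - sqrt(5)/2)*conj(-1) + 2*(9/2 - sqrt(5)/2)*conj(1) + 5*(0)*conj(1) + 5*(-4)*conj(-1)]
      = (1/20)[(12) + (4) + (-7 - sqrt(5)) + (sqrt(5) + 9) + (-7 + sqrt(5)) + (9 - sqrt(5)) + (0) + (20)] = 40/20 = 2
  <chi_rho, chi_4> = (1/20)[1*(12)*conj(1) + 1*(-4)*conj(-1) + 2*(sqrt(5)/2 + 7/2)*conj(-1) + 2*(sqrt(5)/2 + 9/2)*conj(1) + 2*(7/2 - sqrt(5)/2)*conj(-1) + 2*(9/2 - sqrt(5)/2)*conj(1) + 5*(0)*conj(-1) + 5*(-4)*conj(1)]
      = (1/20)[(12) + (4) + (-7 - sqrt(5)) + (sqrt(5) + 9) + (-7 + sqrt(5)) + (9 - sqrt(5)) + (0) + (-20)] = 0/20 = 0
  <chi_rho, chi_5> = (1/20)[1*(12)*conj(2) + 1*(-4)*conj(-2) + 2*(sqrt(5)/2 + 7/2)*conj(1/2 + sqrt(5)/2) + 2*(sqrt(5)/2 + 9/2)*conj(-1/2 + sqrt(5)/2) + 2*(7/2 - sqrt(5)/2)*conj(1/2 - sqrt(5)/2) + 2*(9/2 - sqrt(5)/2)*conj(-sqrt(5)/2 - 1/2) + 5*(0)*conj(0) + 5*(-4)*conj(0)]
      = (1/20)[(24) + (8) + (6 + 4*sqrt(5)) + (-2 + 4*sqrt(5)) + (6 - 4*sqrt(5)) + (-4*sqrt(5) - 2) + (0) + (0)] = 40/20 = 2
  <chi_rho, chi_6> = (1/20)[1*(12)*conj(2) + 1*(-4)*conj(2) + 2*(sqrt(5)/2 + 7/2)*conj(-1/2 + sqrt(5)/2) + 2*(sqrt(5)/2 + 9/2)*conj(-sqrt(5)/2 - 1/2) + 2*(7/2 - sqrt(5)/2)*conj(-sqrt(5)/2 - 1/2) + 2*(9/2 - sqrt(5)/2)*conj(-1/2 + sqrt(5)/2) + 5*(0)*conj(0) + 5*(-4)*conj(0)]
      = (1/20)[(24) + (-8) + (-1 + 3*sqrt(5)) + (-5*sqrt(5) - 7) + (-3*sqrt(5) - 1) + (-7 + 5*sqrt(5)) + (0) + (0)] = 0/20 = 0
  <chi_rho, chi_7> = (1/20)[1*(12)*conj(2) + 1*(-4)*conj(-2) + 2*(sqrt(5)/2 + 7/2)*conj(1/2 - sqrt(5)/2) + 2*(sqrt(5)/2 + 9/2)*conj(-sqrt(5)/2 - 1/2) + 2*(7/2 - sqrt(5)/2)*conj(1/2 + sqrt(5)/2) + 2*(9/2 - sqrt(5)/2)*conj(-1/2 + sqrt(5)/2) + 5*(0)*conj(0) + 5*(-4)*conj(0)]
      = (1/20)[(24) + (8) + (1 - 3*sqrt(5)) + (-5*sqrt(5) - 7) + (1 + 3*sqrt(5)) + (-7 + 5*sqrt(5)) + (0) + (0)] = 20/20 = 1
  <chi_rho, chi_8> = (1/20)[1*(12)*conj(2) + 1*(-4)*conj(2) + 2*(sqrt(5)/2 + 7/2)*conj(-sqrt(5)/2 - 1/2) + 2*(sqrt(5)/2 + 9/2)*conj(-1/2 + sqrt(5)/2) + 2*(7/2 - sqrt(5)/2)*conj(-1/2 + sqrt(5)/2) + 2*(9/2 - sqrt(5)/2)*conj(-sqrt(5)/2 - 1/2) + 5*(0)*conj(0) + 5*(-4)*conj(0)]
      = (1/20)[(24) + (-8) + (-4*sqrt(5) - 6) + (-2 + 4*sqrt(5)) + (-6 + 4*sqrt(5)) + (-4*sqrt(5) - 2) + (0) + (0)] = 0/20 = 0
Dimension check: dim(rho) = sum (mult * dim) = 1*1 + 3*1 + 2*1 + 0*1 + 2*2 + 0*2 + 1*2 + 0*2 = 12 = chi_rho(e) = 12.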